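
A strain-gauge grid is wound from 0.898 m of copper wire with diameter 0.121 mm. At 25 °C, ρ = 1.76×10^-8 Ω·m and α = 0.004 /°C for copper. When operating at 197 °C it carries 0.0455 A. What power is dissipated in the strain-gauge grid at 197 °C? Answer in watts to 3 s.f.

A = π(d/2)² = π(6.0500e-05 m)² = 1.150e-08 m²
R₍25₎ = ρL/A = (1.76×10^-8)(0.898)/(1.150e-08) = 1.374 Ω
R₍197₎ = R₍25₎(1 + αΔT) = 1.374 × (1 + 0.004×172) = 2.32 Ω
P = I²R = (0.0455)² × 2.32 = 0.00480 W

0.00480 W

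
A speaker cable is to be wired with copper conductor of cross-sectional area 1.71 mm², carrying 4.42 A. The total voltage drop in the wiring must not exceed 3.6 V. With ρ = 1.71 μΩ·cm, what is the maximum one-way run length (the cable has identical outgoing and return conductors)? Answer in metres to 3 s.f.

ρ = 1.71 μΩ·cm = 1.71×10^-8 Ω·m
A = 1.71 mm² = 1.710e-06 m²
L_max = V_max·A/(2·ρI) = (3.6)(1.710e-06)/(2×1.71×10^-8×4.42) = 40.7 m

40.7 m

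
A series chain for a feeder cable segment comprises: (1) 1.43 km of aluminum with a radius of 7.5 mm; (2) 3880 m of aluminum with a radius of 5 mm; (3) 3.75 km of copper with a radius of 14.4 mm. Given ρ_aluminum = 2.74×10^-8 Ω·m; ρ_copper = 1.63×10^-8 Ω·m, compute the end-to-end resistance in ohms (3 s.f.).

1.67 Ω

Seg 1: A = πr² = π(7.5000e-03 m)² = 1.767e-04 m²
R_1 = (2.74×10^-8)(1430)/(1.767e-04) = 0.2217 Ω
Seg 2: A = πr² = π(5.0000e-03 m)² = 7.854e-05 m²
R_2 = (2.74×10^-8)(3880)/(7.854e-05) = 1.354 Ω
Seg 3: A = πr² = π(1.4400e-02 m)² = 6.514e-04 m²
R_3 = (1.63×10^-8)(3750)/(6.514e-04) = 0.09383 Ω
R_total = R_1 + R_2 + R_3 = 1.67 Ω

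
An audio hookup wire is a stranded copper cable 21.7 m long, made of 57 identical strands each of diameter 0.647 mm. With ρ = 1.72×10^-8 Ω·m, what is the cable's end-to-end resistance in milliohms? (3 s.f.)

A_strand = π(3.2350e-04 m)² = 3.288e-07 m²
R_strand = ρL/A = (1.72×10^-8)(21.7)/(3.288e-07) = 1.135 Ω
R_total = R_strand/N = 1.135/57 = 19.9 mΩ

19.9 mΩ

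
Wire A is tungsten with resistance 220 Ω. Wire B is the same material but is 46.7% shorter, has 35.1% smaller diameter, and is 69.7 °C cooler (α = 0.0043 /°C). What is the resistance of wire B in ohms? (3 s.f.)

R ∝ ρL/d² with ρ ∝ (1+αΔT), so R_B/R_A = (1 − 46.7/100) × (1 − 35.1/100)⁻² × (1 − 0.0043×69.7)
= 0.533 × 2.374 × 0.7003 = 0.8862
R_B = 0.8862 × 220 = 195 Ω

195 Ω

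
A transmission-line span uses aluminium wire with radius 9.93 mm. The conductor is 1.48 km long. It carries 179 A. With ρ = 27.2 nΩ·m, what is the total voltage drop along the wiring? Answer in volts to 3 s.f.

23.3 V

ρ = 27.2 nΩ·m = 2.72×10^-8 Ω·m
A = πr² = π(9.9300e-03 m)² = 3.098e-04 m²
R = ρL/A = (2.72×10^-8)(1480)/(3.098e-04) = 0.13 Ω
V = IR = 179 × 0.13 = 23.3 V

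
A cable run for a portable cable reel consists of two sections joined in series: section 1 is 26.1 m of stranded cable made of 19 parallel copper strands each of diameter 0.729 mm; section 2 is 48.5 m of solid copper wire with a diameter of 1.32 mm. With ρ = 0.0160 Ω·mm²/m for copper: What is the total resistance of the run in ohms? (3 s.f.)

ρ = 0.0160 Ω·mm²/m = 1.60×10^-8 Ω·m
Section 1: A_strand = π(3.6450e-04)² = 4.174e-07 m²; R₁ = ρL/(N·A_s) = (1.60×10^-8)(26.1)/(19×4.174e-07) = 0.05266 Ω
Section 2: A = π(d/2)² = π(6.6000e-04 m)² = 1.368e-06 m²
R₂ = (1.60×10^-8)(48.5)/(1.368e-06) = 0.5671 Ω
R = R₁ + R₂ = 0.620 Ω

0.620 Ω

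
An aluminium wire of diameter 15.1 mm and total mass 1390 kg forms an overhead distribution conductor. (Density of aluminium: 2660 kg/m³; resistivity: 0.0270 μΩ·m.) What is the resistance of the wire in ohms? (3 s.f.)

0.440 Ω

ρ = 0.0270 μΩ·m = 2.70×10^-8 Ω·m
A = π(d/2)² = π(7.5500e-03 m)² = 1.7908e-04 m²
L = m/(density·A) = 1390/(2660×1.7908e-04) = 2918 m
R = ρL/A = (2.70×10^-8)(2918)/(1.7908e-04) = 0.440 Ω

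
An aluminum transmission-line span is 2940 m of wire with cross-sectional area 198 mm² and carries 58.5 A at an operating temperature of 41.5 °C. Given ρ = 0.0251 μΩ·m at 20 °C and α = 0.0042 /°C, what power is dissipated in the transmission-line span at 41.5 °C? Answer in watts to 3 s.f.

1390 W

ρ = 0.0251 μΩ·m = 2.51×10^-8 Ω·m
A = 198 mm² = 1.980e-04 m²
R₍20₎ = ρL/A = (2.51×10^-8)(2940)/(1.980e-04) = 0.3727 Ω
R₍41.5₎ = R₍20₎(1 + αΔT) = 0.3727 × (1 + 0.0042×21.5) = 0.4064 Ω
P = I²R = (58.5)² × 0.4064 = 1390 W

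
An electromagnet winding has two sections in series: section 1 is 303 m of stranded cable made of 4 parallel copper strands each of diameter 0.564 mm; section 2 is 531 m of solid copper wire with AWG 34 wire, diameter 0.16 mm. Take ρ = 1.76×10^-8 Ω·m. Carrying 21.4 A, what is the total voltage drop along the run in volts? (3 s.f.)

Section 1: A_strand = π(2.8200e-04)² = 2.498e-07 m²; R₁ = ρL/(N·A_s) = (1.76×10^-8)(303)/(4×2.498e-07) = 5.336 Ω
Section 2: A = π(0.16/2 mm)² = π(8.0000e-05 m)² = 2.011e-08 m²
R₂ = (1.76×10^-8)(531)/(2.011e-08) = 464.8 Ω
R = R₁ + R₂ = 470.1 Ω
V = IR = 21.4 × 470.1 = 10100 V

10100 V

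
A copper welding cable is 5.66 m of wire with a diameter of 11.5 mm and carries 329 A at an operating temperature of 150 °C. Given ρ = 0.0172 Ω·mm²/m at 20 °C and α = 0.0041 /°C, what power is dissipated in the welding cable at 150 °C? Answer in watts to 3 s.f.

156 W

ρ = 0.0172 Ω·mm²/m = 1.72×10^-8 Ω·m
A = π(d/2)² = π(5.7500e-03 m)² = 1.039e-04 m²
R₍20₎ = ρL/A = (1.72×10^-8)(5.66)/(1.039e-04) = 9.373×10^-4 Ω
R₍150₎ = R₍20₎(1 + αΔT) = 9.373×10^-4 × (1 + 0.0041×130) = 0.001437 Ω
P = I²R = (329)² × 0.001437 = 156 W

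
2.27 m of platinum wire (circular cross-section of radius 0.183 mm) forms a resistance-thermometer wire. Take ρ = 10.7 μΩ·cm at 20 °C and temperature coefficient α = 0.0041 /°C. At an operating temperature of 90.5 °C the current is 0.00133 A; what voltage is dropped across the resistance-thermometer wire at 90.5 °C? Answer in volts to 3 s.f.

ρ = 10.7 μΩ·cm = 1.07×10^-7 Ω·m
A = πr² = π(1.8300e-04 m)² = 1.052e-07 m²
R₍20₎ = ρL/A = (1.07×10^-7)(2.27)/(1.052e-07) = 2.309 Ω
R₍90.5₎ = R₍20₎(1 + αΔT) = 2.309 × (1 + 0.0041×70.5) = 2.976 Ω
V = IR = 0.00133 × 2.976 = 0.00396 V

0.00396 V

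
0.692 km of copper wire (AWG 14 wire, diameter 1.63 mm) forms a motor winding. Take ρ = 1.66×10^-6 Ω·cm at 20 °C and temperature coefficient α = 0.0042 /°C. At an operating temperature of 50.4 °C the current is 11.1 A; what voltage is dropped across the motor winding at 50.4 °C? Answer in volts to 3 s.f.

ρ = 1.66×10^-6 Ω·cm = 1.66×10^-8 Ω·m
A = π(1.63/2 mm)² = π(8.1500e-04 m)² = 2.087e-06 m²
R₍20₎ = ρL/A = (1.66×10^-8)(692)/(2.087e-06) = 5.505 Ω
R₍50.4₎ = R₍20₎(1 + αΔT) = 5.505 × (1 + 0.0042×30.4) = 6.208 Ω
V = IR = 11.1 × 6.208 = 68.9 V

68.9 V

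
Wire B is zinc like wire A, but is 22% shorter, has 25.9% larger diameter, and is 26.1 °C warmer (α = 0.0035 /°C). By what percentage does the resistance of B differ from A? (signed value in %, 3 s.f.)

R ∝ ρL/d² with ρ ∝ (1+αΔT), so R_B/R_A = (1 − 22/100) × (1 + 25.9/100)⁻² × (1 + 0.0035×26.1)
= 0.78 × 0.6309 × 1.091 = 0.537
(R_B − R_A)/R_A = 0.537 − 1 = -46.3%

-46.3%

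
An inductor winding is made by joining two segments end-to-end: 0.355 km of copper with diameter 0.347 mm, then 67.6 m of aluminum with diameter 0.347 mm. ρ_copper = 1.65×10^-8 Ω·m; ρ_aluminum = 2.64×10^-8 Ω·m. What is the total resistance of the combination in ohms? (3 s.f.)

Segment 1: A = π(d/2)² = π(1.7350e-04 m)² = 9.457e-08 m²
R₁ = ρL/A = (1.65×10^-8)(355)/(9.457e-08) = 61.94 Ω
R₂ = (2.64×10^-8)(67.6)/(9.457e-08) = 18.87 Ω
R = R₁ + R₂ = 80.8 Ω

80.8 Ω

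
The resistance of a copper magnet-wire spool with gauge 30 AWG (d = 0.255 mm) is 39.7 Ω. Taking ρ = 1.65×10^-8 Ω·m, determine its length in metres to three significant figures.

A = π(0.255/2 mm)² = π(1.2750e-04 m)² = 5.107e-08 m²
L = RA/ρ = (39.7)(5.107e-08)/(1.65×10^-8) = 123 m

123 m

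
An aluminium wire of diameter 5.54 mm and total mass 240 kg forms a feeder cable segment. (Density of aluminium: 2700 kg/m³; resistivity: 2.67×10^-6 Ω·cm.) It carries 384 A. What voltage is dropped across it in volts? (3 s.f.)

1570 V

ρ = 2.67×10^-6 Ω·cm = 2.67×10^-8 Ω·m
A = π(d/2)² = π(2.7700e-03 m)² = 2.4105e-05 m²
L = m/(density·A) = 240/(2700×2.4105e-05) = 3688 m
R = ρL/A = (2.67×10^-8)(3688)/(2.4105e-05) = 4.085 Ω
V = IR = 384 × 4.085 = 1570 V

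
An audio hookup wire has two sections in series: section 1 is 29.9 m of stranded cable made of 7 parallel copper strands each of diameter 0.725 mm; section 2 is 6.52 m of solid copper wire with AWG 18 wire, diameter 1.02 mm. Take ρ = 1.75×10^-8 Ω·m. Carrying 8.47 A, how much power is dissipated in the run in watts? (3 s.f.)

Section 1: A_strand = π(3.6250e-04)² = 4.128e-07 m²; R₁ = ρL/(N·A_s) = (1.75×10^-8)(29.9)/(7×4.128e-07) = 0.1811 Ω
Section 2: A = π(1.02/2 mm)² = π(5.1000e-04 m)² = 8.171e-07 m²
R₂ = (1.75×10^-8)(6.52)/(8.171e-07) = 0.1396 Ω
R = R₁ + R₂ = 0.3207 Ω
P = I²R = (8.47)² × 0.3207 = 23.0 W

23.0 W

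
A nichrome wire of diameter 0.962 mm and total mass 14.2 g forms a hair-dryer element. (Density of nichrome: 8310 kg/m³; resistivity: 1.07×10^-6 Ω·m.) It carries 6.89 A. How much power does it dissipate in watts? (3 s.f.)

A = π(d/2)² = π(4.8100e-04 m)² = 7.2684e-07 m²
L = m/(density·A) = 0.0142/(8310×7.2684e-07) = 2.351 m
R = ρL/A = (1.07×10^-6)(2.351)/(7.2684e-07) = 3.461 Ω
P = I²R = (6.89)² × 3.461 = 164 W

164 W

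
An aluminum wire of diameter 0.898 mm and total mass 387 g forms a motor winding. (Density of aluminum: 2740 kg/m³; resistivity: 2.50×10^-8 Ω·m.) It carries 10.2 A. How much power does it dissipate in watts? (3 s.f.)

916 W

A = π(d/2)² = π(4.4900e-04 m)² = 6.3335e-07 m²
L = m/(density·A) = 0.387/(2740×6.3335e-07) = 223 m
R = ρL/A = (2.50×10^-8)(223)/(6.3335e-07) = 8.803 Ω
P = I²R = (10.2)² × 8.803 = 916 W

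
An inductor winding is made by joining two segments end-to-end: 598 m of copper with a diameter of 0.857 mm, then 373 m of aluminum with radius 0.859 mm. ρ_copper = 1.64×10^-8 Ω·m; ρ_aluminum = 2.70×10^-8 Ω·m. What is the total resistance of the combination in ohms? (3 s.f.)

Segment 1: A = π(d/2)² = π(4.2850e-04 m)² = 5.768e-07 m²
R₁ = ρL/A = (1.64×10^-8)(598)/(5.768e-07) = 17 Ω
Segment 2: A = πr² = π(8.5900e-04 m)² = 2.318e-06 m²
R₂ = (2.70×10^-8)(373)/(2.318e-06) = 4.344 Ω
R = R₁ + R₂ = 21.3 Ω

21.3 Ω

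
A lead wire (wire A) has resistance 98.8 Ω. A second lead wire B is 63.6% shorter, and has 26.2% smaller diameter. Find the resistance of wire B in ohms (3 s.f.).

66.0 Ω

R ∝ L/d², so R_B/R_A = (1 − 63.6/100) × (1 − 26.2/100)⁻²
= 0.364 × 1.836 = 0.6683
R_B = 0.6683 × 98.8 = 66.0 Ω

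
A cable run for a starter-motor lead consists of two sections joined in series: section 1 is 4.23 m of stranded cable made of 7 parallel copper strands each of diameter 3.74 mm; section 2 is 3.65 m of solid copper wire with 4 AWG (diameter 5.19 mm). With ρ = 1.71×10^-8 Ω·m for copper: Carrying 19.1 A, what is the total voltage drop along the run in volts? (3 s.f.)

0.0743 V

Section 1: A_strand = π(1.8700e-03)² = 1.099e-05 m²; R₁ = ρL/(N·A_s) = (1.71×10^-8)(4.23)/(7×1.099e-05) = 9.406×10^-4 Ω
Section 2: A = π(5.19/2 mm)² = π(2.5950e-03 m)² = 2.116e-05 m²
R₂ = (1.71×10^-8)(3.65)/(2.116e-05) = 0.00295 Ω
R = R₁ + R₂ = 0.003891 Ω
V = IR = 19.1 × 0.003891 = 0.0743 V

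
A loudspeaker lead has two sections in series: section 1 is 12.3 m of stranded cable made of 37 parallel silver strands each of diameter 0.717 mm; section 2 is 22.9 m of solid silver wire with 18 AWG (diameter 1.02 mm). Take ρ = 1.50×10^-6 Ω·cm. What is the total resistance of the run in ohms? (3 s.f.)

0.433 Ω

ρ = 1.50×10^-6 Ω·cm = 1.50×10^-8 Ω·m
Section 1: A_strand = π(3.5850e-04)² = 4.038e-07 m²; R₁ = ρL/(N·A_s) = (1.50×10^-8)(12.3)/(37×4.038e-07) = 0.01235 Ω
Section 2: A = π(1.02/2 mm)² = π(5.1000e-04 m)² = 8.171e-07 m²
R₂ = (1.50×10^-8)(22.9)/(8.171e-07) = 0.4204 Ω
R = R₁ + R₂ = 0.433 Ω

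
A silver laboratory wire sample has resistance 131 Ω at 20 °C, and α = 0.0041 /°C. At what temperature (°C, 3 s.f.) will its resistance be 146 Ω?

R = R₀(1 + α(T − T₀)) ⇒ T = T₀ + (R/R₀ − 1)/α
T = 20 + (146/131 − 1)/0.0041 = 20 + (0.1145)/0.0041 = 47.9 °C

47.9 °C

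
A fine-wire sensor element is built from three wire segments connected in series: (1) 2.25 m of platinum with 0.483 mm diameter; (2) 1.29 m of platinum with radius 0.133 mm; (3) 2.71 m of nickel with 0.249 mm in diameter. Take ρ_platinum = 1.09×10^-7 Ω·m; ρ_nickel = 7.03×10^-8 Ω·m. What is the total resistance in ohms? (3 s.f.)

Seg 1: A = π(d/2)² = π(2.4150e-04 m)² = 1.832e-07 m²
R_1 = (1.09×10^-7)(2.25)/(1.832e-07) = 1.339 Ω
Seg 2: A = πr² = π(1.3300e-04 m)² = 5.557e-08 m²
R_2 = (1.09×10^-7)(1.29)/(5.557e-08) = 2.53 Ω
Seg 3: A = π(d/2)² = π(1.2450e-04 m)² = 4.870e-08 m²
R_3 = (7.03×10^-8)(2.71)/(4.870e-08) = 3.912 Ω
R_total = R_1 + R_2 + R_3 = 7.78 Ω

7.78 Ω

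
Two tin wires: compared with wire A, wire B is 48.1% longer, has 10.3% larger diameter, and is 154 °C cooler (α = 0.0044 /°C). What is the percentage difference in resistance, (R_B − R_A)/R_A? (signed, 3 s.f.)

-60.8%

R ∝ ρL/d² with ρ ∝ (1+αΔT), so R_B/R_A = (1 + 48.1/100) × (1 + 10.3/100)⁻² × (1 − 0.0044×154)
= 1.481 × 0.822 × 0.3224 = 0.3925
(R_B − R_A)/R_A = 0.3925 − 1 = -60.8%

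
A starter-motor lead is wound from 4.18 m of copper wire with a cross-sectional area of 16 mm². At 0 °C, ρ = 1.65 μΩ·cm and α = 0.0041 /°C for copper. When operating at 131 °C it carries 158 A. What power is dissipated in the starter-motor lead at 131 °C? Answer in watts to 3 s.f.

ρ = 1.65 μΩ·cm = 1.65×10^-8 Ω·m
A = 16 mm² = 1.600e-05 m²
R₍0₎ = ρL/A = (1.65×10^-8)(4.18)/(1.600e-05) = 0.004311 Ω
R₍131₎ = R₍0₎(1 + αΔT) = 0.004311 × (1 + 0.0041×131) = 0.006626 Ω
P = I²R = (158)² × 0.006626 = 165 W

165 W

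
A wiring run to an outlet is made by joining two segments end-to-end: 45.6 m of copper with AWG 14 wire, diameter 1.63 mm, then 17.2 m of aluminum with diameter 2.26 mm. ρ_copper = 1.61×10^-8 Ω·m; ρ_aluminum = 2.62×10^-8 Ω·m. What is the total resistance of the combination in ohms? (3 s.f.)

0.464 Ω

Segment 1: A = π(1.63/2 mm)² = π(8.1500e-04 m)² = 2.087e-06 m²
R₁ = ρL/A = (1.61×10^-8)(45.6)/(2.087e-06) = 0.3518 Ω
Segment 2: A = π(d/2)² = π(1.1300e-03 m)² = 4.011e-06 m²
R₂ = (2.62×10^-8)(17.2)/(4.011e-06) = 0.1123 Ω
R = R₁ + R₂ = 0.464 Ω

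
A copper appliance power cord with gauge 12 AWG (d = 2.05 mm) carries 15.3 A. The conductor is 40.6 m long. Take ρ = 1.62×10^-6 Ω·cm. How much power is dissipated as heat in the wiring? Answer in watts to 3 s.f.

46.6 W

ρ = 1.62×10^-6 Ω·cm = 1.62×10^-8 Ω·m
A = π(2.05/2 mm)² = π(1.0250e-03 m)² = 3.301e-06 m²
R = ρL/A = (1.62×10^-8)(40.6)/(3.301e-06) = 0.1993 Ω
P = I²R = (15.3)² × 0.1993 = 46.6 W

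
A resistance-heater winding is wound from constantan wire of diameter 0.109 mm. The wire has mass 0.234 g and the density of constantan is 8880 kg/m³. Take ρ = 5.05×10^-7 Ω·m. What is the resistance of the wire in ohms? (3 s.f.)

153 Ω

A = π(d/2)² = π(5.4500e-05 m)² = 9.3313e-09 m²
L = m/(density·A) = 2.340×10^-4/(8880×9.3313e-09) = 2.824 m
R = ρL/A = (5.05×10^-7)(2.824)/(9.3313e-09) = 153 Ω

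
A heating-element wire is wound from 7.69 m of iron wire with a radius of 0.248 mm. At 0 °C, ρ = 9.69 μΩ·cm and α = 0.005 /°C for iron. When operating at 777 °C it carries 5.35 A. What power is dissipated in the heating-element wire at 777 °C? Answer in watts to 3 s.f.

ρ = 9.69 μΩ·cm = 9.69×10^-8 Ω·m
A = πr² = π(2.4800e-04 m)² = 1.932e-07 m²
R₍0₎ = ρL/A = (9.69×10^-8)(7.69)/(1.932e-07) = 3.857 Ω
R₍777₎ = R₍0₎(1 + αΔT) = 3.857 × (1 + 0.005×777) = 18.84 Ω
P = I²R = (5.35)² × 18.84 = 539 W

539 W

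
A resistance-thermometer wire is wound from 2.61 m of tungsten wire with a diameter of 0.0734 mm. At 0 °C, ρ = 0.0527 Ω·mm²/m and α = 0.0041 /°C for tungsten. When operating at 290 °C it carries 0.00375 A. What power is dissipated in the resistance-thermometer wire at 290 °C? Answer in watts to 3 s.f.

ρ = 0.0527 Ω·mm²/m = 5.27×10^-8 Ω·m
A = π(d/2)² = π(3.6700e-05 m)² = 4.231e-09 m²
R₍0₎ = ρL/A = (5.27×10^-8)(2.61)/(4.231e-09) = 32.51 Ω
R₍290₎ = R₍0₎(1 + αΔT) = 32.51 × (1 + 0.0041×290) = 71.16 Ω
P = I²R = (0.00375)² × 71.16 = 0.00100 W

0.00100 W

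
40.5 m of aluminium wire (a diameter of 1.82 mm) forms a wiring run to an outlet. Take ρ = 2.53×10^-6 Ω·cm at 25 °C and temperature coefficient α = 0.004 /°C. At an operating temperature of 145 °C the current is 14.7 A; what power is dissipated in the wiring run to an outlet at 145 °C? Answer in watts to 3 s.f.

ρ = 2.53×10^-6 Ω·cm = 2.53×10^-8 Ω·m
A = π(d/2)² = π(9.1000e-04 m)² = 2.602e-06 m²
R₍25₎ = ρL/A = (2.53×10^-8)(40.5)/(2.602e-06) = 0.3939 Ω
R₍145₎ = R₍25₎(1 + αΔT) = 0.3939 × (1 + 0.004×120) = 0.5829 Ω
P = I²R = (14.7)² × 0.5829 = 126 W

126 W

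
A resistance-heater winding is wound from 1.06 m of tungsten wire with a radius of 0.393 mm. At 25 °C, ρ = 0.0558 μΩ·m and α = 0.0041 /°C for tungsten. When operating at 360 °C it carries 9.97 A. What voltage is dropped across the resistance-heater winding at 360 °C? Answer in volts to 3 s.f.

2.88 V

ρ = 0.0558 μΩ·m = 5.58×10^-8 Ω·m
A = πr² = π(3.9300e-04 m)² = 4.852e-07 m²
R₍25₎ = ρL/A = (5.58×10^-8)(1.06)/(4.852e-07) = 0.1219 Ω
R₍360₎ = R₍25₎(1 + αΔT) = 0.1219 × (1 + 0.0041×335) = 0.2893 Ω
V = IR = 9.97 × 0.2893 = 2.88 V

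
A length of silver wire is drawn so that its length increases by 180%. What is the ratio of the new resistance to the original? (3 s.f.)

7.84

k = 1 + 180/100 = 2.8; volume constant ⇒ A' = A/k, so R' = k²R.
Factor = 7.84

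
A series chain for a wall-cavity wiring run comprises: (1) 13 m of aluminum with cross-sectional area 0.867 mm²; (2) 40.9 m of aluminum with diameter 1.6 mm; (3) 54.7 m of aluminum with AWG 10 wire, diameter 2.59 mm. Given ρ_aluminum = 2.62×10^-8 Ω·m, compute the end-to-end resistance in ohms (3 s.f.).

1.20 Ω

Seg 1: A = 0.867 mm² = 8.670e-07 m²
R_1 = (2.62×10^-8)(13)/(8.670e-07) = 0.3928 Ω
Seg 2: A = π(d/2)² = π(8.0000e-04 m)² = 2.011e-06 m²
R_2 = (2.62×10^-8)(40.9)/(2.011e-06) = 0.533 Ω
Seg 3: A = π(2.59/2 mm)² = π(1.2950e-03 m)² = 5.269e-06 m²
R_3 = (2.62×10^-8)(54.7)/(5.269e-06) = 0.272 Ω
R_total = R_1 + R_2 + R_3 = 1.20 Ω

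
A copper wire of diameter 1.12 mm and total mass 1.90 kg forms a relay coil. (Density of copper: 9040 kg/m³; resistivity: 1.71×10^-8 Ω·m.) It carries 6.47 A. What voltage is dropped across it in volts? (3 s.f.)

24.0 V

A = π(d/2)² = π(5.6000e-04 m)² = 9.8520e-07 m²
L = m/(density·A) = 1.9/(9040×9.8520e-07) = 213.3 m
R = ρL/A = (1.71×10^-8)(213.3)/(9.8520e-07) = 3.703 Ω
V = IR = 6.47 × 3.703 = 24.0 V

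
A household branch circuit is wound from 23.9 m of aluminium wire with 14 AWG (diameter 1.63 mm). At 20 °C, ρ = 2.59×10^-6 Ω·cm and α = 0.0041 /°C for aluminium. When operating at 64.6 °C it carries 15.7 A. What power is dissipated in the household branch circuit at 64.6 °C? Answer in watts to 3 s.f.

ρ = 2.59×10^-6 Ω·cm = 2.59×10^-8 Ω·m
A = π(1.63/2 mm)² = π(8.1500e-04 m)² = 2.087e-06 m²
R₍20₎ = ρL/A = (2.59×10^-8)(23.9)/(2.087e-06) = 0.2966 Ω
R₍64.6₎ = R₍20₎(1 + αΔT) = 0.2966 × (1 + 0.0041×44.6) = 0.3509 Ω
P = I²R = (15.7)² × 0.3509 = 86.5 W

86.5 W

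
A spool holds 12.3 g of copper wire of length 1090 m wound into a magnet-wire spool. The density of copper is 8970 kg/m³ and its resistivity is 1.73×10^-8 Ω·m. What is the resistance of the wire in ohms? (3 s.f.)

15000 Ω

A = m/(density·L) = 0.0123/(8970×1090) = 1.2580e-09 m²
R = ρL/A = (1.73×10^-8)(1090)/(1.2580e-09) = 15000 Ω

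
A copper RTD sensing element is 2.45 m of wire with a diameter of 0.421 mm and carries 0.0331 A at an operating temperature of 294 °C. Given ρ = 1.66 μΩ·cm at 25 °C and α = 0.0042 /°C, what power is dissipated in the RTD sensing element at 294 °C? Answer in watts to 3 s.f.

6.82×10^-4 W

ρ = 1.66 μΩ·cm = 1.66×10^-8 Ω·m
A = π(d/2)² = π(2.1050e-04 m)² = 1.392e-07 m²
R₍25₎ = ρL/A = (1.66×10^-8)(2.45)/(1.392e-07) = 0.2922 Ω
R₍294₎ = R₍25₎(1 + αΔT) = 0.2922 × (1 + 0.0042×269) = 0.6222 Ω
P = I²R = (0.0331)² × 0.6222 = 6.82×10^-4 W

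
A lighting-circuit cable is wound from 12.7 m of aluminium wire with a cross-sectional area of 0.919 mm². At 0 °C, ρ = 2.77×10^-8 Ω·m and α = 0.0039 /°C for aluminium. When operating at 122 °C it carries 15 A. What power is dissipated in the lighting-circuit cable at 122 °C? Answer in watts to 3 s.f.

127 W

A = 0.919 mm² = 9.190e-07 m²
R₍0₎ = ρL/A = (2.77×10^-8)(12.7)/(9.190e-07) = 0.3828 Ω
R₍122₎ = R₍0₎(1 + αΔT) = 0.3828 × (1 + 0.0039×122) = 0.5649 Ω
P = I²R = (15)² × 0.5649 = 127 W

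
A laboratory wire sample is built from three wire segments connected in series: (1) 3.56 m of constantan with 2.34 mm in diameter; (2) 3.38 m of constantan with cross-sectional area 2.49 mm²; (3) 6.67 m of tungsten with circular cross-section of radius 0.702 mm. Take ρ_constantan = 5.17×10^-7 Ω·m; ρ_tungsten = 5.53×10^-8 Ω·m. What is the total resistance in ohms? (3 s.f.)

Seg 1: A = π(d/2)² = π(1.1700e-03 m)² = 4.301e-06 m²
R_1 = (5.17×10^-7)(3.56)/(4.301e-06) = 0.428 Ω
Seg 2: A = 2.49 mm² = 2.490e-06 m²
R_2 = (5.17×10^-7)(3.38)/(2.490e-06) = 0.7018 Ω
Seg 3: A = πr² = π(7.0200e-04 m)² = 1.548e-06 m²
R_3 = (5.53×10^-8)(6.67)/(1.548e-06) = 0.2382 Ω
R_total = R_1 + R_2 + R_3 = 1.37 Ω

1.37 Ω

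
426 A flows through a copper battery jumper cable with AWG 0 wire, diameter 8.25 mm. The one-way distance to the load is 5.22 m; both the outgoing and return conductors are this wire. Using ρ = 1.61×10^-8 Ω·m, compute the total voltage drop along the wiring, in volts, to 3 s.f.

1.34 V

A = π(8.25/2 mm)² = π(4.1250e-03 m)² = 5.346e-05 m²
Total conductor length (both ways) L = 2 × 5.22 = 10.44 m
R = ρL/A = (1.61×10^-8)(10.44)/(5.346e-05) = 0.003144 Ω
V = IR = 426 × 0.003144 = 1.34 V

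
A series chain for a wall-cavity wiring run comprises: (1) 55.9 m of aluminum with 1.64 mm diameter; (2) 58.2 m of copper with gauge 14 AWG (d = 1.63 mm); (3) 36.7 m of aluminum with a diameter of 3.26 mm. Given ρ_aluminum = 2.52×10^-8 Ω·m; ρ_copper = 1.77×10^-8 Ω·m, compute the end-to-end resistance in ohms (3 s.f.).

1.27 Ω

Seg 1: A = π(d/2)² = π(8.2000e-04 m)² = 2.112e-06 m²
R_1 = (2.52×10^-8)(55.9)/(2.112e-06) = 0.6669 Ω
Seg 2: A = π(1.63/2 mm)² = π(8.1500e-04 m)² = 2.087e-06 m²
R_2 = (1.77×10^-8)(58.2)/(2.087e-06) = 0.4937 Ω
Seg 3: A = π(d/2)² = π(1.6300e-03 m)² = 8.347e-06 m²
R_3 = (2.52×10^-8)(36.7)/(8.347e-06) = 0.1108 Ω
R_total = R_1 + R_2 + R_3 = 1.27 Ω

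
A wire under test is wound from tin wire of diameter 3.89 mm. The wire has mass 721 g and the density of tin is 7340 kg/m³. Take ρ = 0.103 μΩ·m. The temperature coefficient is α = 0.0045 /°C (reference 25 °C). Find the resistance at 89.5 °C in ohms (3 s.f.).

ρ = 0.103 μΩ·m = 1.03×10^-7 Ω·m
A = π(d/2)² = π(1.9450e-03 m)² = 1.1885e-05 m²
L = m/(density·A) = 0.721/(7340×1.1885e-05) = 8.265 m
R = ρL/A = (1.03×10^-7)(8.265)/(1.1885e-05) = 0.07163 Ω
R(89.5 °C) = 0.07163 × (1 + 0.0045×64.5) = 0.0924 Ω

0.0924 Ω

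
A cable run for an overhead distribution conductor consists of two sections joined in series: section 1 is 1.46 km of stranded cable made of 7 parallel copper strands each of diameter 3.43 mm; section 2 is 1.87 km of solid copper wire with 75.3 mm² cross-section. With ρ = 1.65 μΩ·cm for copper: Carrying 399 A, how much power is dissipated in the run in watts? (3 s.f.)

ρ = 1.65 μΩ·cm = 1.65×10^-8 Ω·m
Section 1: A_strand = π(1.7150e-03)² = 9.240e-06 m²; R₁ = ρL/(N·A_s) = (1.65×10^-8)(1460)/(7×9.240e-06) = 0.3724 Ω
Section 2: A = 75.3 mm² = 7.530e-05 m²
R₂ = (1.65×10^-8)(1870)/(7.530e-05) = 0.4098 Ω
R = R₁ + R₂ = 0.7822 Ω
P = I²R = (399)² × 0.7822 = 1.25×10^5 W

1.25×10^5 W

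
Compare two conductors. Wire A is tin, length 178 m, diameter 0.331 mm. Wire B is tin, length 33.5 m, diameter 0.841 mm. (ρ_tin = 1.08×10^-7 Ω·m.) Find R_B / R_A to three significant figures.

0.0292

R ∝ ρL/d², so R_B/R_A = (L_B/L_A) × (d_A/d_B)²
= (33.5/178) × (0.331/0.841)² = 0.0292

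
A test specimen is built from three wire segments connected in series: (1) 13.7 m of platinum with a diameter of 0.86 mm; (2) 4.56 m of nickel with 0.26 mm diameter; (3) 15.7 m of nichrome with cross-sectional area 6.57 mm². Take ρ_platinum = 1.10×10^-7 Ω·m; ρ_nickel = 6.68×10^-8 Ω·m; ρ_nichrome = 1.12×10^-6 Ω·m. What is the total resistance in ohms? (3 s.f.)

11.0 Ω

Seg 1: A = π(d/2)² = π(4.3000e-04 m)² = 5.809e-07 m²
R_1 = (1.10×10^-7)(13.7)/(5.809e-07) = 2.594 Ω
Seg 2: A = π(d/2)² = π(1.3000e-04 m)² = 5.309e-08 m²
R_2 = (6.68×10^-8)(4.56)/(5.309e-08) = 5.737 Ω
Seg 3: A = 6.57 mm² = 6.570e-06 m²
R_3 = (1.12×10^-6)(15.7)/(6.570e-06) = 2.676 Ω
R_total = R_1 + R_2 + R_3 = 11.0 Ω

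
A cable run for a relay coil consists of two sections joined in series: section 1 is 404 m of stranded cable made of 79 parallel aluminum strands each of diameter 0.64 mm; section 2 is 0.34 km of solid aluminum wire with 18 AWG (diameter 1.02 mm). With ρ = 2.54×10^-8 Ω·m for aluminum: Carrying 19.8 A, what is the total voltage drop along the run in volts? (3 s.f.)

Section 1: A_strand = π(3.2000e-04)² = 3.217e-07 m²; R₁ = ρL/(N·A_s) = (2.54×10^-8)(404)/(79×3.217e-07) = 0.4038 Ω
Section 2: A = π(1.02/2 mm)² = π(5.1000e-04 m)² = 8.171e-07 m²
R₂ = (2.54×10^-8)(340)/(8.171e-07) = 10.57 Ω
R = R₁ + R₂ = 10.97 Ω
V = IR = 19.8 × 10.97 = 217 V

217 V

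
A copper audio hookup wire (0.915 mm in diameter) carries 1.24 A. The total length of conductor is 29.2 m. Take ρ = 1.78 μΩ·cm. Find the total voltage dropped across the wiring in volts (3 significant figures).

0.980 V

ρ = 1.78 μΩ·cm = 1.78×10^-8 Ω·m
A = π(d/2)² = π(4.5750e-04 m)² = 6.576e-07 m²
R = ρL/A = (1.78×10^-8)(29.2)/(6.576e-07) = 0.7904 Ω
V = IR = 1.24 × 0.7904 = 0.980 V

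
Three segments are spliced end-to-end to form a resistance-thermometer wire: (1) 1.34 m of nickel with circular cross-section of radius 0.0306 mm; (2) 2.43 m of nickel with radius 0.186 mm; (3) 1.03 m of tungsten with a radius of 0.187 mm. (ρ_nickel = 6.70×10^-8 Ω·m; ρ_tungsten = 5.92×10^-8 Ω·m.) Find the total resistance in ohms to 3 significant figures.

32.6 Ω

Seg 1: A = πr² = π(3.0600e-05 m)² = 2.942e-09 m²
R_1 = (6.70×10^-8)(1.34)/(2.942e-09) = 30.52 Ω
Seg 2: A = πr² = π(1.8600e-04 m)² = 1.087e-07 m²
R_2 = (6.70×10^-8)(2.43)/(1.087e-07) = 1.498 Ω
Seg 3: A = πr² = π(1.8700e-04 m)² = 1.099e-07 m²
R_3 = (5.92×10^-8)(1.03)/(1.099e-07) = 0.555 Ω
R_total = R_1 + R_2 + R_3 = 32.6 Ω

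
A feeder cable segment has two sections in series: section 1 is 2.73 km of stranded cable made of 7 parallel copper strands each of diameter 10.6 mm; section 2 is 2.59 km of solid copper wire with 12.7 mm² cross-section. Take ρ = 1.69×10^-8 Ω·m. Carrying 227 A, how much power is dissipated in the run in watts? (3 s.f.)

1.81×10^5 W

Section 1: A_strand = π(5.3000e-03)² = 8.825e-05 m²; R₁ = ρL/(N·A_s) = (1.69×10^-8)(2730)/(7×8.825e-05) = 0.07469 Ω
Section 2: A = 12.7 mm² = 1.270e-05 m²
R₂ = (1.69×10^-8)(2590)/(1.270e-05) = 3.447 Ω
R = R₁ + R₂ = 3.521 Ω
P = I²R = (227)² × 3.521 = 1.81×10^5 W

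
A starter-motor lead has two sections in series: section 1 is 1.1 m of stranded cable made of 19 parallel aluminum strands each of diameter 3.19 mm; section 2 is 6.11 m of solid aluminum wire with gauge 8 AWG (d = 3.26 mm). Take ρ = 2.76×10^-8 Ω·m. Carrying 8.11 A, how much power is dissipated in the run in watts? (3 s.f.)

Section 1: A_strand = π(1.5950e-03)² = 7.992e-06 m²; R₁ = ρL/(N·A_s) = (2.76×10^-8)(1.1)/(19×7.992e-06) = 1.999×10^-4 Ω
Section 2: A = π(3.26/2 mm)² = π(1.6300e-03 m)² = 8.347e-06 m²
R₂ = (2.76×10^-8)(6.11)/(8.347e-06) = 0.0202 Ω
R = R₁ + R₂ = 0.0204 Ω
P = I²R = (8.11)² × 0.0204 = 1.34 W

1.34 W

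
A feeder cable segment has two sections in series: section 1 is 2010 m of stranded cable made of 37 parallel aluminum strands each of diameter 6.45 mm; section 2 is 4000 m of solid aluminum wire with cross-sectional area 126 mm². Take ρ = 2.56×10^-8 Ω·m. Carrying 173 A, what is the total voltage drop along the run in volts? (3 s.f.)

148 V

Section 1: A_strand = π(3.2250e-03)² = 3.267e-05 m²; R₁ = ρL/(N·A_s) = (2.56×10^-8)(2010)/(37×3.267e-05) = 0.04256 Ω
Section 2: A = 126 mm² = 1.260e-04 m²
R₂ = (2.56×10^-8)(4000)/(1.260e-04) = 0.8127 Ω
R = R₁ + R₂ = 0.8553 Ω
V = IR = 173 × 0.8553 = 148 V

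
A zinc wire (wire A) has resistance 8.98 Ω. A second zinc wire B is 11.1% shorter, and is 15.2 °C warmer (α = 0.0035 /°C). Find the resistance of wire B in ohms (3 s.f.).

R ∝ ρL/d² with ρ ∝ (1+αΔT), so R_B/R_A = (1 − 11.1/100) × (1 + 0.0035×15.2)
= 0.889 × 1.053 = 0.9363
R_B = 0.9363 × 8.98 = 8.41 Ω

8.41 Ω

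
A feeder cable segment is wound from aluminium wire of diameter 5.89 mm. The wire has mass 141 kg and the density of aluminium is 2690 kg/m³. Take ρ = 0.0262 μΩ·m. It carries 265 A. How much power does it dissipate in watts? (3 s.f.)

ρ = 0.0262 μΩ·m = 2.62×10^-8 Ω·m
A = π(d/2)² = π(2.9450e-03 m)² = 2.7247e-05 m²
L = m/(density·A) = 141/(2690×2.7247e-05) = 1924 m
R = ρL/A = (2.62×10^-8)(1924)/(2.7247e-05) = 1.85 Ω
P = I²R = (265)² × 1.85 = 1.30×10^5 W

1.30×10^5 W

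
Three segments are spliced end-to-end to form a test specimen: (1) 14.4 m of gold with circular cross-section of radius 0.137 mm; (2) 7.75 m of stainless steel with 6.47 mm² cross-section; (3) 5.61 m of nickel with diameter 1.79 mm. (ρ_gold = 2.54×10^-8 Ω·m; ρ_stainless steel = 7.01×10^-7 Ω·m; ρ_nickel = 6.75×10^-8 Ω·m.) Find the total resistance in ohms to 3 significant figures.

Seg 1: A = πr² = π(1.3700e-04 m)² = 5.896e-08 m²
R_1 = (2.54×10^-8)(14.4)/(5.896e-08) = 6.203 Ω
Seg 2: A = 6.47 mm² = 6.470e-06 m²
R_2 = (7.01×10^-7)(7.75)/(6.470e-06) = 0.8397 Ω
Seg 3: A = π(d/2)² = π(8.9500e-04 m)² = 2.516e-06 m²
R_3 = (6.75×10^-8)(5.61)/(2.516e-06) = 0.1505 Ω
R_total = R_1 + R_2 + R_3 = 7.19 Ω

7.19 Ω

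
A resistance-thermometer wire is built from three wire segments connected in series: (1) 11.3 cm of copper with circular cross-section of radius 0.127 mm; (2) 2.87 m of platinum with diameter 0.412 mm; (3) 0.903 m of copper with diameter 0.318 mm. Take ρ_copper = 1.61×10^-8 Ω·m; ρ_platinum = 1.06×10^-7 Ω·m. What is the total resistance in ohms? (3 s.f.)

2.50 Ω

Seg 1: A = πr² = π(1.2700e-04 m)² = 5.067e-08 m²
R_1 = (1.61×10^-8)(0.113)/(5.067e-08) = 0.0359 Ω
Seg 2: A = π(d/2)² = π(2.0600e-04 m)² = 1.333e-07 m²
R_2 = (1.06×10^-7)(2.87)/(1.333e-07) = 2.282 Ω
Seg 3: A = π(d/2)² = π(1.5900e-04 m)² = 7.942e-08 m²
R_3 = (1.61×10^-8)(0.903)/(7.942e-08) = 0.183 Ω
R_total = R_1 + R_2 + R_3 = 2.50 Ω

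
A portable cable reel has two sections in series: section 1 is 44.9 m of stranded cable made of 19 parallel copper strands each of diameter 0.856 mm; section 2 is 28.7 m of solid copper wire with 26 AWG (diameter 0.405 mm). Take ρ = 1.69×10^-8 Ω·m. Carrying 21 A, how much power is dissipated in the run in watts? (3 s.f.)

1690 W

Section 1: A_strand = π(4.2800e-04)² = 5.755e-07 m²; R₁ = ρL/(N·A_s) = (1.69×10^-8)(44.9)/(19×5.755e-07) = 0.0694 Ω
Section 2: A = π(0.405/2 mm)² = π(2.0250e-04 m)² = 1.288e-07 m²
R₂ = (1.69×10^-8)(28.7)/(1.288e-07) = 3.765 Ω
R = R₁ + R₂ = 3.834 Ω
P = I²R = (21)² × 3.834 = 1690 W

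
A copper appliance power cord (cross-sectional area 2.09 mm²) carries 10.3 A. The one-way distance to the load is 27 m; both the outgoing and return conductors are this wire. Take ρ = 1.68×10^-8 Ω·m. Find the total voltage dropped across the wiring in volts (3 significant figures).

A = 2.09 mm² = 2.090e-06 m²
Total conductor length (both ways) L = 2 × 27 = 54 m
R = ρL/A = (1.68×10^-8)(54)/(2.090e-06) = 0.4341 Ω
V = IR = 10.3 × 0.4341 = 4.47 V

4.47 V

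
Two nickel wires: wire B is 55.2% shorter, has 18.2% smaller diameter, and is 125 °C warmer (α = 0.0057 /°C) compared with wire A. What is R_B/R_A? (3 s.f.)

R ∝ ρL/d² with ρ ∝ (1+αΔT), so R_B/R_A = (1 − 55.2/100) × (1 − 18.2/100)⁻² × (1 + 0.0057×125)
= 0.448 × 1.494 × 1.712 = 1.15

1.15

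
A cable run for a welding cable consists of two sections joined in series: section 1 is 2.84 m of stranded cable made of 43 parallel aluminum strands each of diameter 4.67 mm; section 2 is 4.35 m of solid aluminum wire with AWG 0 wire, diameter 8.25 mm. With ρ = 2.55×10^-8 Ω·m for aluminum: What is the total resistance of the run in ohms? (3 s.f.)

Section 1: A_strand = π(2.3350e-03)² = 1.713e-05 m²; R₁ = ρL/(N·A_s) = (2.55×10^-8)(2.84)/(43×1.713e-05) = 9.833×10^-5 Ω
Section 2: A = π(8.25/2 mm)² = π(4.1250e-03 m)² = 5.346e-05 m²
R₂ = (2.55×10^-8)(4.35)/(5.346e-05) = 0.002075 Ω
R = R₁ + R₂ = 0.00217 Ω

0.00217 Ω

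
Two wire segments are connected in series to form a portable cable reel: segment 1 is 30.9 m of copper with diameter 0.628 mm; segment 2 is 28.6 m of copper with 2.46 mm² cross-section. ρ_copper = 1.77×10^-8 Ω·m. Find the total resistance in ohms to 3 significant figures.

1.97 Ω

Segment 1: A = π(d/2)² = π(3.1400e-04 m)² = 3.097e-07 m²
R₁ = ρL/A = (1.77×10^-8)(30.9)/(3.097e-07) = 1.766 Ω
Segment 2: A = 2.46 mm² = 2.460e-06 m²
R₂ = (1.77×10^-8)(28.6)/(2.460e-06) = 0.2058 Ω
R = R₁ + R₂ = 1.97 Ω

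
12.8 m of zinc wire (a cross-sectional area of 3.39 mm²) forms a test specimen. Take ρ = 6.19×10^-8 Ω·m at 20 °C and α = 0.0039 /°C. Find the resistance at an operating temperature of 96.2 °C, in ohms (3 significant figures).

A = 3.39 mm² = 3.390e-06 m²
R₍20°C₎ = ρL/A = (6.19×10^-8)(12.8)/(3.390e-06) = 0.2337 Ω
R = R₀(1 + αΔT) = 0.2337(1 + 0.0039×76.2) = 0.303 Ω

0.303 Ω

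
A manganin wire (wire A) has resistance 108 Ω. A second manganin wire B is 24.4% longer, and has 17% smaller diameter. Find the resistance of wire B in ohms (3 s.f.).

195 Ω

R ∝ L/d², so R_B/R_A = (1 + 24.4/100) × (1 − 17/100)⁻²
= 1.244 × 1.452 = 1.806
R_B = 1.806 × 108 = 195 Ω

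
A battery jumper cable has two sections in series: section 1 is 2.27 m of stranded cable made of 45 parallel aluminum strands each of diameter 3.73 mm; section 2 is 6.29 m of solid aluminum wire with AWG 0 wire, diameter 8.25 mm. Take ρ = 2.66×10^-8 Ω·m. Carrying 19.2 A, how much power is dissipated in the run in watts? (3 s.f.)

Section 1: A_strand = π(1.8650e-03)² = 1.093e-05 m²; R₁ = ρL/(N·A_s) = (2.66×10^-8)(2.27)/(45×1.093e-05) = 1.228×10^-4 Ω
Section 2: A = π(8.25/2 mm)² = π(4.1250e-03 m)² = 5.346e-05 m²
R₂ = (2.66×10^-8)(6.29)/(5.346e-05) = 0.00313 Ω
R = R₁ + R₂ = 0.003253 Ω
P = I²R = (19.2)² × 0.003253 = 1.20 W

1.20 W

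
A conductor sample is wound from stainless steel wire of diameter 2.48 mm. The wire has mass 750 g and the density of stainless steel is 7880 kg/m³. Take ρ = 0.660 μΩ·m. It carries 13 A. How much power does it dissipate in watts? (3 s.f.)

455 W

ρ = 0.660 μΩ·m = 6.60×10^-7 Ω·m
A = π(d/2)² = π(1.2400e-03 m)² = 4.8305e-06 m²
L = m/(density·A) = 0.75/(7880×4.8305e-06) = 19.7 m
R = ρL/A = (6.60×10^-7)(19.7)/(4.8305e-06) = 2.692 Ω
P = I²R = (13)² × 2.692 = 455 W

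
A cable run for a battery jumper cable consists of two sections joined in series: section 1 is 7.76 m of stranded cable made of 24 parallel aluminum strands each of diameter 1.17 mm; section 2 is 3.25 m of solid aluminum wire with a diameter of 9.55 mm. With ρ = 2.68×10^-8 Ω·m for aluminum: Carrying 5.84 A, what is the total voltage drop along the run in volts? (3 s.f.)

0.0542 V

Section 1: A_strand = π(5.8500e-04)² = 1.075e-06 m²; R₁ = ρL/(N·A_s) = (2.68×10^-8)(7.76)/(24×1.075e-06) = 0.00806 Ω
Section 2: A = π(d/2)² = π(4.7750e-03 m)² = 7.163e-05 m²
R₂ = (2.68×10^-8)(3.25)/(7.163e-05) = 0.001216 Ω
R = R₁ + R₂ = 0.009276 Ω
V = IR = 5.84 × 0.009276 = 0.0542 V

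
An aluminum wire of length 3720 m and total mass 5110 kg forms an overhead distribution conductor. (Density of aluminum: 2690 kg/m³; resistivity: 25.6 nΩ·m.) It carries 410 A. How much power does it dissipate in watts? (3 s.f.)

ρ = 25.6 nΩ·m = 2.56×10^-8 Ω·m
A = m/(density·L) = 5110/(2690×3720) = 5.1065e-04 m²
R = ρL/A = (2.56×10^-8)(3720)/(5.1065e-04) = 0.1865 Ω
P = I²R = (410)² × 0.1865 = 31300 W

31300 W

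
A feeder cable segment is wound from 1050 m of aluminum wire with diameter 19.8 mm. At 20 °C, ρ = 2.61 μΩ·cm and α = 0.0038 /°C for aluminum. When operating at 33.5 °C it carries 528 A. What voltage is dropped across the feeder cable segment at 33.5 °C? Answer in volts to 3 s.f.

ρ = 2.61 μΩ·cm = 2.61×10^-8 Ω·m
A = π(d/2)² = π(9.9000e-03 m)² = 3.079e-04 m²
R₍20₎ = ρL/A = (2.61×10^-8)(1050)/(3.079e-04) = 0.089 Ω
R₍33.5₎ = R₍20₎(1 + αΔT) = 0.089 × (1 + 0.0038×13.5) = 0.09357 Ω
V = IR = 528 × 0.09357 = 49.4 V

49.4 V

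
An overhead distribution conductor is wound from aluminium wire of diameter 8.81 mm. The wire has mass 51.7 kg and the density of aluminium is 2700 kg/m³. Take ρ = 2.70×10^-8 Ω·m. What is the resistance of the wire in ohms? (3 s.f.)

A = π(d/2)² = π(4.4050e-03 m)² = 6.0960e-05 m²
L = m/(density·A) = 51.7/(2700×6.0960e-05) = 314.1 m
R = ρL/A = (2.70×10^-8)(314.1)/(6.0960e-05) = 0.139 Ω

0.139 Ω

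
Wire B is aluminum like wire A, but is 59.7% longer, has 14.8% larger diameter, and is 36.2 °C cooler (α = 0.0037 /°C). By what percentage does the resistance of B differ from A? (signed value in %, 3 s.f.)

4.95%

R ∝ ρL/d² with ρ ∝ (1+αΔT), so R_B/R_A = (1 + 59.7/100) × (1 + 14.8/100)⁻² × (1 − 0.0037×36.2)
= 1.597 × 0.7588 × 0.8661 = 1.05
(R_B − R_A)/R_A = 1.05 − 1 = 4.95%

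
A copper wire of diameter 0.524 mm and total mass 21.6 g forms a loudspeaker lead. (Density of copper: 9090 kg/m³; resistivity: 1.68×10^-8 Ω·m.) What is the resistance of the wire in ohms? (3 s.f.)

0.858 Ω

A = π(d/2)² = π(2.6200e-04 m)² = 2.1565e-07 m²
L = m/(density·A) = 0.0216/(9090×2.1565e-07) = 11.02 m
R = ρL/A = (1.68×10^-8)(11.02)/(2.1565e-07) = 0.858 Ω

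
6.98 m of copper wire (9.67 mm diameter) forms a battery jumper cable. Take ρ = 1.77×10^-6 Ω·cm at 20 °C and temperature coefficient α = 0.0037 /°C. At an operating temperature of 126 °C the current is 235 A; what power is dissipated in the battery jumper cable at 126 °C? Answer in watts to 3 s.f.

ρ = 1.77×10^-6 Ω·cm = 1.77×10^-8 Ω·m
A = π(d/2)² = π(4.8350e-03 m)² = 7.344e-05 m²
R₍20₎ = ρL/A = (1.77×10^-8)(6.98)/(7.344e-05) = 0.001682 Ω
R₍126₎ = R₍20₎(1 + αΔT) = 0.001682 × (1 + 0.0037×106) = 0.002342 Ω
P = I²R = (235)² × 0.002342 = 129 W

129 W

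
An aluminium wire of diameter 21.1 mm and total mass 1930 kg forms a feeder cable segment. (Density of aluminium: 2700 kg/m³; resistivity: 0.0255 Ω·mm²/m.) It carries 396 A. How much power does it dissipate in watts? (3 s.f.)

23400 W

ρ = 0.0255 Ω·mm²/m = 2.55×10^-8 Ω·m
A = π(d/2)² = π(1.0550e-02 m)² = 3.4967e-04 m²
L = m/(density·A) = 1930/(2700×3.4967e-04) = 2044 m
R = ρL/A = (2.55×10^-8)(2044)/(3.4967e-04) = 0.1491 Ω
P = I²R = (396)² × 0.1491 = 23400 W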